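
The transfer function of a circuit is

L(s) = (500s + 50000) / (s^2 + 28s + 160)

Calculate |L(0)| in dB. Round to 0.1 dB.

L(0) = 50000 / 160 = 312.5
20 log₁₀(312.5) ≈ 49.90 dB

49.9 dB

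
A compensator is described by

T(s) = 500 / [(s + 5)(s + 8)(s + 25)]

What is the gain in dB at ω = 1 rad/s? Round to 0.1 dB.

-6.3 dB

At s = jω = j1:
pole (s+5): 5 + j1 → |·| = √(5²+1²) = √26 ≈ 5.099, ∠ = arctan(1/5) ≈ 11.31°
pole (s+8): 8 + j1 → |·| = √(8²+1²) = √65 ≈ 8.0623, ∠ = arctan(1/8) ≈ 7.13°
pole (s+25): 25 + j1 → |·| = √(25²+1²) = √626 ≈ 25.02, ∠ = arctan(1/25) ≈ 2.29°
|T| = 500 / 1028.6 ≈ 0.4861
Gain = 20 log₁₀(0.4861) ≈ -6.27 dB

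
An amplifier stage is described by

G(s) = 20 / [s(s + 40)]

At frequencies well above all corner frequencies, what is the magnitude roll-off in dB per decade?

Each pole contributes −20 dB/decade at high frequency; each zero contributes +20 dB/decade.
Net: 0 zero(s) − 2 pole(s) → -40 dB/decade.

-40 dB/decade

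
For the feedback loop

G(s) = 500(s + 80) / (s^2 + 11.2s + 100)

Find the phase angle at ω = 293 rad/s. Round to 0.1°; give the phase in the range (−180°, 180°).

At s = jω = j293:
zero (s+80): 80 + j293 → |·| = √(80²+293²) = √92249 ≈ 303.73, ∠ = arctan(293/80) ≈ 74.73°
quadratic: (j293)² + 11.2·j293 + 100 = -85749 + j3281.6 → |·| ≈ 85812, ∠ ≈ 177.81°
∠G = 74.73° − 177.81° = -103.08°

-103.1°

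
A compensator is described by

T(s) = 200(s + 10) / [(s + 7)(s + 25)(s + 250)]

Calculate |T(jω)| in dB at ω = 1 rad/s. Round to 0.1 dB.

-26.9 dB

At s = jω = j1:
zero (s+10): 10 + j1 → |·| = √(10²+1²) = √101 ≈ 10.05, ∠ = arctan(1/10) ≈ 5.71°
pole (s+7): 7 + j1 → |·| = √(7²+1²) = √50 ≈ 7.0711, ∠ = arctan(1/7) ≈ 8.13°
pole (s+25): 25 + j1 → |·| = √(25²+1²) = √626 ≈ 25.02, ∠ = arctan(1/25) ≈ 2.29°
pole (s+250): 250 + j1 → |·| = √(250²+1²) = √62501 ≈ 250, ∠ = arctan(1/250) ≈ 0.23°
|T| = 200 · 10.05 / 44230 ≈ 0.045444
Gain = 20 log₁₀(0.045444) ≈ -26.85 dB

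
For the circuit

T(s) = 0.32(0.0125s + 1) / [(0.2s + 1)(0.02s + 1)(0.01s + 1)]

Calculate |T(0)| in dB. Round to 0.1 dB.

-9.9 dB

T(0) = 0.32 · 1 / 1 = 0.32
20 log₁₀(0.32) ≈ -9.90 dB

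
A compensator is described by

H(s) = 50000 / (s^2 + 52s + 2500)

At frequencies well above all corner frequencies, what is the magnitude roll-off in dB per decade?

-40 dB/decade

Each pole contributes −20 dB/decade at high frequency; each zero contributes +20 dB/decade.
Net: 0 zero(s) − 2 pole(s) → -40 dB/decade.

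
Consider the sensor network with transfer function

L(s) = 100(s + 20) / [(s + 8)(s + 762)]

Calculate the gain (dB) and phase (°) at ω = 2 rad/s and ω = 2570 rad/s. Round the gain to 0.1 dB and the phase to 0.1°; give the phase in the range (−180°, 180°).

At s = jω = j2:
zero (s+20): 20 + j2 → |·| = √(20²+2²) = √404 ≈ 20.1, ∠ = arctan(2/20) ≈ 5.71°
pole (s+8): 8 + j2 → |·| = √(8²+2²) = √68 ≈ 8.2462, ∠ = arctan(2/8) ≈ 14.04°
pole (s+762): 762 + j2 → |·| = √(762²+2²) = √580648 ≈ 762, ∠ = arctan(2/762) ≈ 0.15°
|L| = 100 · 20.1 / 6283.6 ≈ 0.31988
Gain = 20 log₁₀(0.31988) ≈ -9.90 dB
∠L = 5.71° − 14.19° = -8.48°

At s = jω = j2570:
zero (s+20): 20 + j2570 → |·| = √(20²+2570²) = √6605300 ≈ 2570.1, ∠ = arctan(2570/20) ≈ 89.55°
pole (s+8): 8 + j2570 → |·| = √(8²+2570²) = √6604964 ≈ 2570, ∠ = arctan(2570/8) ≈ 89.82°
pole (s+762): 762 + j2570 → |·| = √(762²+2570²) = √7185544 ≈ 2680.6, ∠ = arctan(2570/762) ≈ 73.49°
|L| = 100 · 2570.1 / 6.8891e+06 ≈ 0.037307
Gain = 20 log₁₀(0.037307) ≈ -28.56 dB
∠L = 89.55° − 163.31° = -73.76°

ω = 2: -9.9 dB, -8.5°; ω = 2570: -28.6 dB, -73.8°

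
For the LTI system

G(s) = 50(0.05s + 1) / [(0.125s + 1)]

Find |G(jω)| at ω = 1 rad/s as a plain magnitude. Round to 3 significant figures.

At ω = 1 rad/s:
zero (1 + j1·0.05) = 1 + j0.05 → |·| ≈ 1.0012, ∠ ≈ 2.86°
pole (1 + j1·0.125) = 1 + j0.125 → |·| ≈ 1.0078, ∠ ≈ 7.13°
|G| = 50 · 1.0012 / (1.0078) ≈ 49.673

49.7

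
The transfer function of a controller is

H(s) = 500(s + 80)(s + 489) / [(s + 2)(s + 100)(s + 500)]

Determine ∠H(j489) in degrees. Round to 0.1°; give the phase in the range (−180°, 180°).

At s = jω = j489:
zero (s+80): 80 + j489 → |·| = √(80²+489²) = √245521 ≈ 495.5, ∠ = arctan(489/80) ≈ 80.71°
zero (s+489): 489 + j489 → |·| = √(489²+489²) = √478242 ≈ 691.55, ∠ = arctan(489/489) ≈ 45.00°
pole (s+2): 2 + j489 → |·| = √(2²+489²) = √239125 ≈ 489, ∠ = arctan(489/2) ≈ 89.77°
pole (s+100): 100 + j489 → |·| = √(100²+489²) = √249121 ≈ 499.12, ∠ = arctan(489/100) ≈ 78.44°
pole (s+500): 500 + j489 → |·| = √(500²+489²) = √489121 ≈ 699.37, ∠ = arctan(489/500) ≈ 44.36°
∠H = 125.71° − 212.57° = -86.86°

-86.9°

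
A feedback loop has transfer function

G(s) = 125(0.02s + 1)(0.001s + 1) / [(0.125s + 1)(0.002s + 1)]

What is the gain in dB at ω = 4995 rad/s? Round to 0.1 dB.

20.1 dB

At ω = 4995 rad/s:
zero (1 + j4995·0.02) = 1 + j99.9 → |·| ≈ 99.905, ∠ ≈ 89.43°
zero (1 + j4995·0.001) = 1 + j4.995 → |·| ≈ 5.0941, ∠ ≈ 78.68°
pole (1 + j4995·0.125) = 1 + j624.375 → |·| ≈ 624.38, ∠ ≈ 89.91°
pole (1 + j4995·0.002) = 1 + j9.99 → |·| ≈ 10.04, ∠ ≈ 84.28°
|G| = 125 · 99.905 · 5.0941 / (624.38 · 10.04) ≈ 10.148
Gain = 20 log₁₀(10.148) ≈ 20.13 dB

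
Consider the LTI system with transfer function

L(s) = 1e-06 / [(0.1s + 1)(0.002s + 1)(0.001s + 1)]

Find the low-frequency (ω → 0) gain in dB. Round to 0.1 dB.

-120.0 dB

L(0) = 1e-06 · 1 / 1 = 1e-06
20 log₁₀(1e-06) ≈ -120.00 dB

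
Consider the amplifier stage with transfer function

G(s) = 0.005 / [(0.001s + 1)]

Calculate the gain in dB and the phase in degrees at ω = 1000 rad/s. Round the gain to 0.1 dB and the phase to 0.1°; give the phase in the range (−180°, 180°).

-49.0 dB, -45.0°

At ω = 1000 rad/s:
pole (1 + j1000·0.001) = 1 + j1 → |·| ≈ 1.4142, ∠ ≈ 45.00°
|G| = 0.005 · 1 / (1.4142) ≈ 0.0035356
Gain = 20 log₁₀(0.0035356) ≈ -49.03 dB
∠G = (0°) − (45.00°) = -45.00°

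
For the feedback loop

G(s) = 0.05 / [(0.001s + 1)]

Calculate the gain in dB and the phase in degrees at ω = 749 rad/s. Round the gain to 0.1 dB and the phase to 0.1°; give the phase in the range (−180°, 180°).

At ω = 749 rad/s:
pole (1 + j749·0.001) = 1 + j0.749 → |·| ≈ 1.2494, ∠ ≈ 36.83°
|G| = 0.05 · 1 / (1.2494) ≈ 0.040019
Gain = 20 log₁₀(0.040019) ≈ -27.95 dB
∠G = (0°) − (36.83°) = -36.83°

-28.0 dB, -36.8°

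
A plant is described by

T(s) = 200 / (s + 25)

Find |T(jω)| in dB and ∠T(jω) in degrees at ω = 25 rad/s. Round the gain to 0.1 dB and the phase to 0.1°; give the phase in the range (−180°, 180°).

15.1 dB, -45.0°

At s = jω = j25:
pole (s+25): 25 + j25 → |·| = √(25²+25²) = √1250 ≈ 35.355, ∠ = arctan(25/25) ≈ 45.00°
|T| = 200 / 35.355 ≈ 5.6569
Gain = 20 log₁₀(5.6569) ≈ 15.05 dB
∠T = 0.00° − 45.00° = -45.00°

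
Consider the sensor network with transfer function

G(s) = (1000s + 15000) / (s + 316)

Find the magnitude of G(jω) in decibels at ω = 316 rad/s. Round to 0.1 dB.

57.0 dB

Substitute s = j316:
Numerator: 1000(j316) + 15000 = 15000 + j316000
Denominator: (j316) + 316 = 316 + j316
|N| = √(15000² + 316000²) ≈ 3.1636e+05, ∠N ≈ 87.28°
|D| = √(316² + 316²) ≈ 446.89, ∠D ≈ 45.00°
|G| = 3.1636e+05 / 446.89 ≈ 707.91
Gain = 20 log₁₀(707.91) ≈ 57.00 dB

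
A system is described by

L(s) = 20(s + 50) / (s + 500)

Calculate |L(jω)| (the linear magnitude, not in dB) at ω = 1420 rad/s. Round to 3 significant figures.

At s = jω = j1420:
zero (s+50): 50 + j1420 → |·| = √(50²+1420²) = √2018900 ≈ 1420.9, ∠ = arctan(1420/50) ≈ 87.98°
pole (s+500): 500 + j1420 → |·| = √(500²+1420²) = √2266400 ≈ 1505.5, ∠ = arctan(1420/500) ≈ 70.60°
|L| = 20 · 1420.9 / 1505.5 ≈ 18.876

18.9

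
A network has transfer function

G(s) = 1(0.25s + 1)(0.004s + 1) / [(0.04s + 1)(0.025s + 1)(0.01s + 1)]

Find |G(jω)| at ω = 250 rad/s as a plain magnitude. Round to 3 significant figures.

0.516

At ω = 250 rad/s:
zero (1 + j250·0.25) = 1 + j62.5 → |·| ≈ 62.508, ∠ ≈ 89.08°
zero (1 + j250·0.004) = 1 + j1 → |·| ≈ 1.4142, ∠ ≈ 45.00°
pole (1 + j250·0.04) = 1 + j10 → |·| ≈ 10.05, ∠ ≈ 84.29°
pole (1 + j250·0.025) = 1 + j6.25 → |·| ≈ 6.3295, ∠ ≈ 80.91°
pole (1 + j250·0.01) = 1 + j2.5 → |·| ≈ 2.6926, ∠ ≈ 68.20°
|G| = 1 · 62.508 · 1.4142 / (10.05 · 6.3295 · 2.6926) ≈ 0.51611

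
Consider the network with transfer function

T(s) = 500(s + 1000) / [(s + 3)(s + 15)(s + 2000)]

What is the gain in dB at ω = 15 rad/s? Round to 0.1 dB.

At s = jω = j15:
zero (s+1000): 1000 + j15 → |·| = √(1000²+15²) = √1000225 ≈ 1000.1, ∠ = arctan(15/1000) ≈ 0.86°
pole (s+3): 3 + j15 → |·| = √(3²+15²) = √234 ≈ 15.297, ∠ = arctan(15/3) ≈ 78.69°
pole (s+15): 15 + j15 → |·| = √(15²+15²) = √450 ≈ 21.213, ∠ = arctan(15/15) ≈ 45.00°
pole (s+2000): 2000 + j15 → |·| = √(2000²+15²) = √4000225 ≈ 2000.1, ∠ = arctan(15/2000) ≈ 0.43°
|T| = 500 · 1000.1 / 6.4902e+05 ≈ 0.77047
Gain = 20 log₁₀(0.77047) ≈ -2.26 dB

-2.3 dB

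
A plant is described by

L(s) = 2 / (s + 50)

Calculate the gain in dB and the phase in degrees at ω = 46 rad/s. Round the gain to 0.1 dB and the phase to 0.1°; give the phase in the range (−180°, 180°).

At s = jω = j46:
pole (s+50): 50 + j46 → |·| = √(50²+46²) = √4616 ≈ 67.941, ∠ = arctan(46/50) ≈ 42.61°
|L| = 2 / 67.941 ≈ 0.029437
Gain = 20 log₁₀(0.029437) ≈ -30.62 dB
∠L = 0.00° − 42.61° = -42.61°

-30.6 dB, -42.6°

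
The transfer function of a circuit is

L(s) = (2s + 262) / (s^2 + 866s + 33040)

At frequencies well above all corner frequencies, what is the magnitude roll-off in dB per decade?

-20 dB/decade

Each pole contributes −20 dB/decade at high frequency; each zero contributes +20 dB/decade.
Net: 1 zero(s) − 2 pole(s) → -20 dB/decade.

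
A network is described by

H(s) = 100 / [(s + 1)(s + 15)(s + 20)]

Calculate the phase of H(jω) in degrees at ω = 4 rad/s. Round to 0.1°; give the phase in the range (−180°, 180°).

At s = jω = j4:
pole (s+1): 1 + j4 → |·| = √(1²+4²) = √17 ≈ 4.1231, ∠ = arctan(4/1) ≈ 75.96°
pole (s+15): 15 + j4 → |·| = √(15²+4²) = √241 ≈ 15.524, ∠ = arctan(4/15) ≈ 14.93°
pole (s+20): 20 + j4 → |·| = √(20²+4²) = √416 ≈ 20.396, ∠ = arctan(4/20) ≈ 11.31°
∠H = 0.00° − 102.20° = -102.20°

-102.2°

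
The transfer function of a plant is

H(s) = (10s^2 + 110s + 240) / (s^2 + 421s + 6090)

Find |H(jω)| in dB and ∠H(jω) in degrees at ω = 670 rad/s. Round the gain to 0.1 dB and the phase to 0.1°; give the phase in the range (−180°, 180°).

Substitute s = j670:
Numerator: 10(j670)^2 + 110(j670) + 240 = -4488760 + j73700
Denominator: (j670)^2 + 421(j670) + 6090 = -442810 + j282070
|N| = √(4488760² + 73700²) ≈ 4.4894e+06, ∠N ≈ 179.06°
|D| = √(442810² + 282070²) ≈ 5.2502e+05, ∠D ≈ 147.50°
|H| = 4.4894e+06 / 5.2502e+05 ≈ 8.5509
Gain = 20 log₁₀(8.5509) ≈ 18.64 dB
∠H = 179.06° − 147.50° = 31.56°

18.6 dB, 31.6°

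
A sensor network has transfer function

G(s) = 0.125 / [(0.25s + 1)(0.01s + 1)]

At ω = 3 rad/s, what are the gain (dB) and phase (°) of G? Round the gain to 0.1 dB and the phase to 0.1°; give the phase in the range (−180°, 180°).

-20.0 dB, -38.6°

At ω = 3 rad/s:
pole (1 + j3·0.25) = 1 + j0.75 → |·| ≈ 1.25, ∠ ≈ 36.87°
pole (1 + j3·0.01) = 1 + j0.03 → |·| ≈ 1.0004, ∠ ≈ 1.72°
|G| = 0.125 · 1 / (1.25 · 1.0004) ≈ 0.09996
Gain = 20 log₁₀(0.09996) ≈ -20.00 dB
∠G = (0°) − (36.87° + 1.72°) = -38.59°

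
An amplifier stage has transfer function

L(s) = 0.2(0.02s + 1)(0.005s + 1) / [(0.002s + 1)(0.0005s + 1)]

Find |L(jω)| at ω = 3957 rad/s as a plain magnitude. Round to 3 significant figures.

17.7

At ω = 3957 rad/s:
zero (1 + j3957·0.02) = 1 + j79.14 → |·| ≈ 79.146, ∠ ≈ 89.28°
zero (1 + j3957·0.005) = 1 + j19.785 → |·| ≈ 19.81, ∠ ≈ 87.11°
pole (1 + j3957·0.002) = 1 + j7.914 → |·| ≈ 7.9769, ∠ ≈ 82.80°
pole (1 + j3957·0.0005) = 1 + j1.9785 → |·| ≈ 2.2169, ∠ ≈ 63.19°
|L| = 0.2 · 79.146 · 19.81 / (7.9769 · 2.2169) ≈ 17.732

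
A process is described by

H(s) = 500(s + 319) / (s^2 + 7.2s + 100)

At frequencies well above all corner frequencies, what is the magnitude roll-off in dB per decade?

-20 dB/decade

Each pole contributes −20 dB/decade at high frequency; each zero contributes +20 dB/decade.
Net: 1 zero(s) − 2 pole(s) → -20 dB/decade.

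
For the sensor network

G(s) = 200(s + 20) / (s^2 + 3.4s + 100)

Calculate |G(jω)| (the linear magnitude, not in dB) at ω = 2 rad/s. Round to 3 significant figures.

41.8

At s = jω = j2:
zero (s+20): 20 + j2 → |·| = √(20²+2²) = √404 ≈ 20.1, ∠ = arctan(2/20) ≈ 5.71°
quadratic: (j2)² + 3.4·j2 + 100 = 96 + j6.8 → |·| ≈ 96.241, ∠ ≈ 4.05°
|G| = 200 · 20.1 / 96.241 ≈ 41.77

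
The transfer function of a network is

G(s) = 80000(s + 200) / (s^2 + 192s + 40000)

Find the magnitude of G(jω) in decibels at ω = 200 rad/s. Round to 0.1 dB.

55.4 dB

At s = jω = j200:
zero (s+200): 200 + j200 → |·| = √(200²+200²) = √80000 ≈ 282.84, ∠ = arctan(200/200) ≈ 45.00°
quadratic: (j200)² + 192·j200 + 40000 = 0 + j38400 → |·| ≈ 38400, ∠ ≈ 90.00°
|G| = 80000 · 282.84 / 38400 ≈ 589.25
Gain = 20 log₁₀(589.25) ≈ 55.41 dB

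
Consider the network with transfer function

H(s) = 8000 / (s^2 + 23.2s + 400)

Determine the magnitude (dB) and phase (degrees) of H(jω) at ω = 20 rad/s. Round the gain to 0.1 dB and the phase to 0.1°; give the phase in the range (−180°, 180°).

24.7 dB, -90.0°

At s = jω = j20:
quadratic: (j20)² + 23.2·j20 + 400 = 0 + j464 → |·| ≈ 464, ∠ ≈ 90.00°
|H| = 8000 / 464 ≈ 17.241
Gain = 20 log₁₀(17.241) ≈ 24.73 dB
∠H = 0.00° − 90.00° = -90.00°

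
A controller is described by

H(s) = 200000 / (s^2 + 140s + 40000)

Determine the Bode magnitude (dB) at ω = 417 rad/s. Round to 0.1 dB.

2.7 dB

At s = jω = j417:
quadratic: (j417)² + 140·j417 + 40000 = -133889 + j58380 → |·| ≈ 1.4606e+05, ∠ ≈ 156.44°
|H| = 200000 / 1.4606e+05 ≈ 1.3693
Gain = 20 log₁₀(1.3693) ≈ 2.73 dB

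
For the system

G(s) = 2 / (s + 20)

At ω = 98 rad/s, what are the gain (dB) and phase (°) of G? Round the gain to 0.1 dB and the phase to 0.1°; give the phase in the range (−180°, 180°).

Substitute s = j98:
Numerator: 2 = 2 + j0
Denominator: (j98) + 20 = 20 + j98
|N| = √(2² + 0²) ≈ 2, ∠N ≈ 0.00°
|D| = √(20² + 98²) ≈ 100.02, ∠D ≈ 78.47°
|G| = 2 / 100.02 ≈ 0.019996
Gain = 20 log₁₀(0.019996) ≈ -33.98 dB
∠G = 0.00° − 78.47° = -78.47°

-34.0 dB, -78.5°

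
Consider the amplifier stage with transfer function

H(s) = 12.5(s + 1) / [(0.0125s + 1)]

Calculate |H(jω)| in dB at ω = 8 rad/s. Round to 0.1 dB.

40.0 dB

At ω = 8 rad/s:
zero (1 + j8·1) = 1 + j8 → |·| ≈ 8.0623, ∠ ≈ 82.87°
pole (1 + j8·0.0125) = 1 + j0.1 → |·| ≈ 1.005, ∠ ≈ 5.71°
|H| = 12.5 · 8.0623 / (1.005) ≈ 100.28
Gain = 20 log₁₀(100.28) ≈ 40.02 dB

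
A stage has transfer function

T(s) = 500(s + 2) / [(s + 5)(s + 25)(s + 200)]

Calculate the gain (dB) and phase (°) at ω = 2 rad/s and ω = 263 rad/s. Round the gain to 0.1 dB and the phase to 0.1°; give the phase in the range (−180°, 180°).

ω = 2: -25.6 dB, 18.1°; ω = 263: -44.8 dB, -136.7°

At s = jω = j2:
zero (s+2): 2 + j2 → |·| = √(2²+2²) = √8 ≈ 2.8284, ∠ = arctan(2/2) ≈ 45.00°
pole (s+5): 5 + j2 → |·| = √(5²+2²) = √29 ≈ 5.3852, ∠ = arctan(2/5) ≈ 21.80°
pole (s+25): 25 + j2 → |·| = √(25²+2²) = √629 ≈ 25.08, ∠ = arctan(2/25) ≈ 4.57°
pole (s+200): 200 + j2 → |·| = √(200²+2²) = √40004 ≈ 200.01, ∠ = arctan(2/200) ≈ 0.57°
|T| = 500 · 2.8284 / 27014 ≈ 0.052351
Gain = 20 log₁₀(0.052351) ≈ -25.62 dB
∠T = 45.00° − 26.94° = 18.06°

At s = jω = j263:
zero (s+2): 2 + j263 → |·| = √(2²+263²) = √69173 ≈ 263.01, ∠ = arctan(263/2) ≈ 89.56°
pole (s+5): 5 + j263 → |·| = √(5²+263²) = √69194 ≈ 263.05, ∠ = arctan(263/5) ≈ 88.91°
pole (s+25): 25 + j263 → |·| = √(25²+263²) = √69794 ≈ 264.19, ∠ = arctan(263/25) ≈ 84.57°
pole (s+200): 200 + j263 → |·| = √(200²+263²) = √109169 ≈ 330.41, ∠ = arctan(263/200) ≈ 52.75°
|T| = 500 · 263.01 / 2.2962e+07 ≈ 0.0057271
Gain = 20 log₁₀(0.0057271) ≈ -44.84 dB
∠T = 89.56° − 226.23° = -136.67°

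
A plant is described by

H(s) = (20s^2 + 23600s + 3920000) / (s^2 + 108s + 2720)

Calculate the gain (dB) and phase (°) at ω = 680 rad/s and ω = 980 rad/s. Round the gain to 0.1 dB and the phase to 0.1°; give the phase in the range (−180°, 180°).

Substitute s = j680:
Numerator: 20(j680)^2 + 23600(j680) + 3920000 = -5328000 + j16048000
Denominator: (j680)^2 + 108(j680) + 2720 = -459680 + j73440
|N| = √(5328000² + 16048000²) ≈ 1.6909e+07, ∠N ≈ 108.37°
|D| = √(459680² + 73440²) ≈ 4.6551e+05, ∠D ≈ 170.92°
|H| = 1.6909e+07 / 4.6551e+05 ≈ 36.324
Gain = 20 log₁₀(36.324) ≈ 31.20 dB
∠H = 108.37° − 170.92° = -62.55°

Substitute s = j980:
Numerator: 20(j980)^2 + 23600(j980) + 3920000 = -15288000 + j23128000
Denominator: (j980)^2 + 108(j980) + 2720 = -957680 + j105840
|N| = √(15288000² + 23128000²) ≈ 2.7724e+07, ∠N ≈ 123.47°
|D| = √(957680² + 105840²) ≈ 9.6351e+05, ∠D ≈ 173.69°
|H| = 2.7724e+07 / 9.6351e+05 ≈ 28.774
Gain = 20 log₁₀(28.774) ≈ 29.18 dB
∠H = 123.47° − 173.69° = -50.22°

ω = 680: 31.2 dB, -62.6°; ω = 980: 29.2 dB, -50.2°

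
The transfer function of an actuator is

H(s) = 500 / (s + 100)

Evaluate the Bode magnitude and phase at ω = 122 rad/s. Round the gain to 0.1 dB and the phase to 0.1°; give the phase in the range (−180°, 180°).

10.0 dB, -50.7°

Substitute s = j122:
Numerator: 500 = 500 + j0
Denominator: (j122) + 100 = 100 + j122
|N| = √(500² + 0²) ≈ 500, ∠N ≈ 0.00°
|D| = √(100² + 122²) ≈ 157.75, ∠D ≈ 50.66°
|H| = 500 / 157.75 ≈ 3.1696
Gain = 20 log₁₀(3.1696) ≈ 10.02 dB
∠H = 0.00° − 50.66° = -50.66°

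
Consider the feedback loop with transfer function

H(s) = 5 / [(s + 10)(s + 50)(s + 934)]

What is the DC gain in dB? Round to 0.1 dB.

H(0) = 5 / (10·50·934) ≈ 1.0707e-05
20 log₁₀(1.0707e-05) ≈ -99.41 dB

-99.4 dB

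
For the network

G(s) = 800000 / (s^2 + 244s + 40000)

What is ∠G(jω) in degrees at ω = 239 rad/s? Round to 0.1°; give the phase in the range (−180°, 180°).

At s = jω = j239:
quadratic: (j239)² + 244·j239 + 40000 = -17121 + j58316 → |·| ≈ 60777, ∠ ≈ 106.36°
∠G = 0.00° − 106.36° = -106.36°

-106.4°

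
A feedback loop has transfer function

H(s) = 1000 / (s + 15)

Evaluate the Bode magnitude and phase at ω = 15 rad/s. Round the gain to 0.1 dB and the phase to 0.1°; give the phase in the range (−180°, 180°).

Substitute s = j15:
Numerator: 1000 = 1000 + j0
Denominator: (j15) + 15 = 15 + j15
|N| = √(1000² + 0²) ≈ 1000, ∠N ≈ 0.00°
|D| = √(15² + 15²) ≈ 21.213, ∠D ≈ 45.00°
|H| = 1000 / 21.213 ≈ 47.141
Gain = 20 log₁₀(47.141) ≈ 33.47 dB
∠H = 0.00° − 45.00° = -45.00°

33.5 dB, -45.0°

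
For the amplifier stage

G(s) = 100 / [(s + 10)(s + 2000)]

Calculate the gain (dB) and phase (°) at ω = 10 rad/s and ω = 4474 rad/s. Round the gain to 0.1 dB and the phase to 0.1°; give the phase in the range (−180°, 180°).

ω = 10: -49.0 dB, -45.3°; ω = 4474: -106.8 dB, -155.8°

At s = jω = j10:
pole (s+10): 10 + j10 → |·| = √(10²+10²) = √200 ≈ 14.142, ∠ = arctan(10/10) ≈ 45.00°
pole (s+2000): 2000 + j10 → |·| = √(2000²+10²) = √4000100 ≈ 2000, ∠ = arctan(10/2000) ≈ 0.29°
|G| = 100 / 28284 ≈ 0.0035356
Gain = 20 log₁₀(0.0035356) ≈ -49.03 dB
∠G = 0.00° − 45.29° = -45.29°

At s = jω = j4474:
pole (s+10): 10 + j4474 → |·| = √(10²+4474²) = √20016776 ≈ 4474, ∠ = arctan(4474/10) ≈ 89.87°
pole (s+2000): 2000 + j4474 → |·| = √(2000²+4474²) = √24016676 ≈ 4900.7, ∠ = arctan(4474/2000) ≈ 65.91°
|G| = 100 / 2.1926e+07 ≈ 4.5608e-06
Gain = 20 log₁₀(4.5608e-06) ≈ -106.82 dB
∠G = 0.00° − 155.78° = -155.78°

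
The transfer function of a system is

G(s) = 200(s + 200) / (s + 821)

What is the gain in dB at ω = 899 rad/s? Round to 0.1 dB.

43.6 dB

At s = jω = j899:
zero (s+200): 200 + j899 → |·| = √(200²+899²) = √848201 ≈ 920.98, ∠ = arctan(899/200) ≈ 77.46°
pole (s+821): 821 + j899 → |·| = √(821²+899²) = √1482242 ≈ 1217.5, ∠ = arctan(899/821) ≈ 47.60°
|G| = 200 · 920.98 / 1217.5 ≈ 151.29
Gain = 20 log₁₀(151.29) ≈ 43.60 dB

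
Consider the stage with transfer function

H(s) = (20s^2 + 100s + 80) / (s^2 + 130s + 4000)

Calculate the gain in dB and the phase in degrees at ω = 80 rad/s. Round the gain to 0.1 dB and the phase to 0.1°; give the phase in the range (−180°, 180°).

21.6 dB, 73.4°

Substitute s = j80:
Numerator: 20(j80)^2 + 100(j80) + 80 = -127920 + j8000
Denominator: (j80)^2 + 130(j80) + 4000 = -2400 + j10400
|N| = √(127920² + 8000²) ≈ 1.2817e+05, ∠N ≈ 176.42°
|D| = √(2400² + 10400²) ≈ 10673, ∠D ≈ 102.99°
|H| = 1.2817e+05 / 10673 ≈ 12.009
Gain = 20 log₁₀(12.009) ≈ 21.59 dB
∠H = 176.42° − 102.99° = 73.43°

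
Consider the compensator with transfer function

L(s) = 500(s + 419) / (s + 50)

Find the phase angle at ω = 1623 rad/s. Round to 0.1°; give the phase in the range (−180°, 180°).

-12.7°

At s = jω = j1623:
zero (s+419): 419 + j1623 → |·| = √(419²+1623²) = √2809690 ≈ 1676.2, ∠ = arctan(1623/419) ≈ 75.52°
pole (s+50): 50 + j1623 → |·| = √(50²+1623²) = √2636629 ≈ 1623.8, ∠ = arctan(1623/50) ≈ 88.24°
∠L = 75.52° − 88.24° = -12.72°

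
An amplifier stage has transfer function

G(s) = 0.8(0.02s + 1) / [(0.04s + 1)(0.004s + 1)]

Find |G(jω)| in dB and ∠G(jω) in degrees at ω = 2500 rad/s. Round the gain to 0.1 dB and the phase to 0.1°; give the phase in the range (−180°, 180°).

-28.0 dB, -84.9°

At ω = 2500 rad/s:
zero (1 + j2500·0.02) = 1 + j50 → |·| ≈ 50.01, ∠ ≈ 88.85°
pole (1 + j2500·0.04) = 1 + j100 → |·| ≈ 100, ∠ ≈ 89.43°
pole (1 + j2500·0.004) = 1 + j10 → |·| ≈ 10.05, ∠ ≈ 84.29°
|G| = 0.8 · 50.01 / (100 · 10.05) ≈ 0.039809
Gain = 20 log₁₀(0.039809) ≈ -28.00 dB
∠G = (88.85°) − (89.43° + 84.29°) = -84.87°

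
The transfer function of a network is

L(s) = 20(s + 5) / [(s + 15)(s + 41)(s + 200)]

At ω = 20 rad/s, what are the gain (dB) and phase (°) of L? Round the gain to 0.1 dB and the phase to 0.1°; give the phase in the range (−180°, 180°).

-54.9 dB, -8.9°

At s = jω = j20:
zero (s+5): 5 + j20 → |·| = √(5²+20²) = √425 ≈ 20.616, ∠ = arctan(20/5) ≈ 75.96°
pole (s+15): 15 + j20 → |·| = √(15²+20²) = √625 ≈ 25, ∠ = arctan(20/15) ≈ 53.13°
pole (s+41): 41 + j20 → |·| = √(41²+20²) = √2081 ≈ 45.618, ∠ = arctan(20/41) ≈ 26.00°
pole (s+200): 200 + j20 → |·| = √(200²+20²) = √40400 ≈ 201, ∠ = arctan(20/200) ≈ 5.71°
|L| = 20 · 20.616 / 2.2923e+05 ≈ 0.0017987
Gain = 20 log₁₀(0.0017987) ≈ -54.90 dB
∠L = 75.96° − 84.84° = -8.88°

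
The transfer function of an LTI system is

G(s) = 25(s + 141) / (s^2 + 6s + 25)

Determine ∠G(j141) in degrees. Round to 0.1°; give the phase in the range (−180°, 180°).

At s = jω = j141:
zero (s+141): 141 + j141 → |·| = √(141²+141²) = √39762 ≈ 199.4, ∠ = arctan(141/141) ≈ 45.00°
quadratic: (j141)² + 6·j141 + 25 = -19856 + j846 → |·| ≈ 19874, ∠ ≈ 177.56°
∠G = 45.00° − 177.56° = -132.56°

-132.6°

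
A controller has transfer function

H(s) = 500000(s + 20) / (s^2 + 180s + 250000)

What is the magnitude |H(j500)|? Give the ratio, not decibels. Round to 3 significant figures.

2.78e+03

At s = jω = j500:
zero (s+20): 20 + j500 → |·| = √(20²+500²) = √250400 ≈ 500.4, ∠ = arctan(500/20) ≈ 87.71°
quadratic: (j500)² + 180·j500 + 250000 = 0 + j90000 → |·| ≈ 90000, ∠ ≈ 90.00°
|H| = 500000 · 500.4 / 90000 ≈ 2780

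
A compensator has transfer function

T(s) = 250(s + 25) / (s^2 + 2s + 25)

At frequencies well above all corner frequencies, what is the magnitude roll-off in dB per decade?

-20 dB/decade

Each pole contributes −20 dB/decade at high frequency; each zero contributes +20 dB/decade.
Net: 1 zero(s) − 2 pole(s) → -20 dB/decade.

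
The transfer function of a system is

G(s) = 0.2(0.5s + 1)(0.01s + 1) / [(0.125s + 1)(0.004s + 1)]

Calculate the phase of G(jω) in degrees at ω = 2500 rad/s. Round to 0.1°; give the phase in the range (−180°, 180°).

At ω = 2500 rad/s:
zero (1 + j2500·0.5) = 1 + j1250 → |·| ≈ 1250, ∠ ≈ 89.95°
zero (1 + j2500·0.01) = 1 + j25 → |·| ≈ 25.02, ∠ ≈ 87.71°
pole (1 + j2500·0.125) = 1 + j312.5 → |·| ≈ 312.5, ∠ ≈ 89.82°
pole (1 + j2500·0.004) = 1 + j10 → |·| ≈ 10.05, ∠ ≈ 84.29°
∠G = (89.95° + 87.71°) − (89.82° + 84.29°) = 3.55°

3.6°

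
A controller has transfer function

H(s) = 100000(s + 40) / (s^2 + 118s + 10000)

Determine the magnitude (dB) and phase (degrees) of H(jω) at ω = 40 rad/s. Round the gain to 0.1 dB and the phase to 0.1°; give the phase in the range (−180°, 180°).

55.4 dB, 15.7°

At s = jω = j40:
zero (s+40): 40 + j40 → |·| = √(40²+40²) = √3200 ≈ 56.569, ∠ = arctan(40/40) ≈ 45.00°
quadratic: (j40)² + 118·j40 + 10000 = 8400 + j4720 → |·| ≈ 9635.3, ∠ ≈ 29.33°
|H| = 100000 · 56.569 / 9635.3 ≈ 587.1
Gain = 20 log₁₀(587.1) ≈ 55.37 dB
∠H = 45.00° − 29.33° = 15.67°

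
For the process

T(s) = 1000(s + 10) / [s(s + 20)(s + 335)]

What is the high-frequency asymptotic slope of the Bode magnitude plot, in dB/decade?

Each pole contributes −20 dB/decade at high frequency; each zero contributes +20 dB/decade.
Net: 1 zero(s) − 3 pole(s) → -40 dB/decade.

-40 dB/decade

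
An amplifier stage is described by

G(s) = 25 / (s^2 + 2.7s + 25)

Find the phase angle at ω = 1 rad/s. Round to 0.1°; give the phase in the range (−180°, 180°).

At s = jω = j1:
quadratic: (j1)² + 2.7·j1 + 25 = 24 + j2.7 → |·| ≈ 24.151, ∠ ≈ 6.42°
∠G = 0.00° − 6.42° = -6.42°

-6.4°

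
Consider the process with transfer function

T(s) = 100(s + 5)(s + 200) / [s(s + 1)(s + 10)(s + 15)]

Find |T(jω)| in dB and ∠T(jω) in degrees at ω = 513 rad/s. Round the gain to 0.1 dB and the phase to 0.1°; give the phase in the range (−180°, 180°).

-67.8 dB, 161.0°

At s = jω = j513:
zero (s+5): 5 + j513 → |·| = √(5²+513²) = √263194 ≈ 513.02, ∠ = arctan(513/5) ≈ 89.44°
zero (s+200): 200 + j513 → |·| = √(200²+513²) = √303169 ≈ 550.61, ∠ = arctan(513/200) ≈ 68.70°
pole (s+1): 1 + j513 → |·| = √(1²+513²) = √263170 ≈ 513, ∠ = arctan(513/1) ≈ 89.89°
pole (s+10): 10 + j513 → |·| = √(10²+513²) = √263269 ≈ 513.1, ∠ = arctan(513/10) ≈ 88.88°
pole (s+15): 15 + j513 → |·| = √(15²+513²) = √263394 ≈ 513.22, ∠ = arctan(513/15) ≈ 88.33°
pole at origin: |s| = 513, ∠ = 90.00° (in denominator)
|T| = 100 · 2.8247e+05 / 6.9301e+10 ≈ 0.0004076
Gain = 20 log₁₀(0.0004076) ≈ -67.80 dB
∠T = 158.14° − 357.10° = -198.96° ≡ 161.04° (principal value)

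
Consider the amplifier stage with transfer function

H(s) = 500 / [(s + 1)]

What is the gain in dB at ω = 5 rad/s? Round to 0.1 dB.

39.8 dB

At ω = 5 rad/s:
pole (1 + j5·1) = 1 + j5 → |·| ≈ 5.099, ∠ ≈ 78.69°
|H| = 500 · 1 / (5.099) ≈ 98.058
Gain = 20 log₁₀(98.058) ≈ 39.83 dB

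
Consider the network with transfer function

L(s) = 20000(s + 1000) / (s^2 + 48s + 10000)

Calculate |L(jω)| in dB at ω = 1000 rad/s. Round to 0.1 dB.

At s = jω = j1000:
zero (s+1000): 1000 + j1000 → |·| = √(1000²+1000²) = √2000000 ≈ 1414.2, ∠ = arctan(1000/1000) ≈ 45.00°
quadratic: (j1000)² + 48·j1000 + 10000 = -990000 + j48000 → |·| ≈ 9.9116e+05, ∠ ≈ 177.22°
|L| = 20000 · 1414.2 / 9.9116e+05 ≈ 28.536
Gain = 20 log₁₀(28.536) ≈ 29.11 dB

29.1 dB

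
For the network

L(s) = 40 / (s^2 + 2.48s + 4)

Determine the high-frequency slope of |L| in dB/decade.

-40 dB/decade

Each pole contributes −20 dB/decade at high frequency; each zero contributes +20 dB/decade.
Net: 0 zero(s) − 2 pole(s) → -40 dB/decade.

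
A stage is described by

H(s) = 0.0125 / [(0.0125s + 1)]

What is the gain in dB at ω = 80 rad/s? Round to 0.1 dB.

-41.1 dB

At ω = 80 rad/s:
pole (1 + j80·0.0125) = 1 + j1 → |·| ≈ 1.4142, ∠ ≈ 45.00°
|H| = 0.0125 · 1 / (1.4142) ≈ 0.0088389
Gain = 20 log₁₀(0.0088389) ≈ -41.07 dB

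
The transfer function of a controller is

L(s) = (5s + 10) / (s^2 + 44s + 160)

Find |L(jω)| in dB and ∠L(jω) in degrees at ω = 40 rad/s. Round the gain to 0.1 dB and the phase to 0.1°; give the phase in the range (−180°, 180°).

Substitute s = j40:
Numerator: 5(j40) + 10 = 10 + j200
Denominator: (j40)^2 + 44(j40) + 160 = -1440 + j1760
|N| = √(10² + 200²) ≈ 200.25, ∠N ≈ 87.14°
|D| = √(1440² + 1760²) ≈ 2274, ∠D ≈ 129.29°
|L| = 200.25 / 2274 ≈ 0.088061
Gain = 20 log₁₀(0.088061) ≈ -21.10 dB
∠L = 87.14° − 129.29° = -42.15°

-21.1 dB, -42.2°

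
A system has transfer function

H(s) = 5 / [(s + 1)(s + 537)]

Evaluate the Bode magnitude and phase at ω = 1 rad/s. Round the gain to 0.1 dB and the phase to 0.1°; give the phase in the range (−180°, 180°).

-43.6 dB, -45.1°

At s = jω = j1:
pole (s+1): 1 + j1 → |·| = √(1²+1²) = √2 ≈ 1.4142, ∠ = arctan(1/1) ≈ 45.00°
pole (s+537): 537 + j1 → |·| = √(537²+1²) = √288370 ≈ 537, ∠ = arctan(1/537) ≈ 0.11°
|H| = 5 / 759.43 ≈ 0.0065839
Gain = 20 log₁₀(0.0065839) ≈ -43.63 dB
∠H = 0.00° − 45.11° = -45.11°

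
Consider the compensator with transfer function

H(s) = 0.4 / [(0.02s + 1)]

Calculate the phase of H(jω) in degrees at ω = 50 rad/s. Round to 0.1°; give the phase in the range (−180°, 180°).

-45.0°

At ω = 50 rad/s:
pole (1 + j50·0.02) = 1 + j1 → |·| ≈ 1.4142, ∠ ≈ 45.00°
∠H = (0°) − (45.00°) = -45.00°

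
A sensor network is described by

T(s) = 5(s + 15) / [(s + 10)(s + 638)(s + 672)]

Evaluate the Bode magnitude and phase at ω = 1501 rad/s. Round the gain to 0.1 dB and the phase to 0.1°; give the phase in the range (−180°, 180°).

At s = jω = j1501:
zero (s+15): 15 + j1501 → |·| = √(15²+1501²) = √2253226 ≈ 1501.1, ∠ = arctan(1501/15) ≈ 89.43°
pole (s+10): 10 + j1501 → |·| = √(10²+1501²) = √2253101 ≈ 1501, ∠ = arctan(1501/10) ≈ 89.62°
pole (s+638): 638 + j1501 → |·| = √(638²+1501²) = √2660045 ≈ 1631, ∠ = arctan(1501/638) ≈ 66.97°
pole (s+672): 672 + j1501 → |·| = √(672²+1501²) = √2704585 ≈ 1644.6, ∠ = arctan(1501/672) ≈ 65.88°
|T| = 5 · 1501.1 / 4.0262e+09 ≈ 1.8642e-06
Gain = 20 log₁₀(1.8642e-06) ≈ -114.59 dB
∠T = 89.43° − 222.47° = -133.04°

-114.6 dB, -133.0°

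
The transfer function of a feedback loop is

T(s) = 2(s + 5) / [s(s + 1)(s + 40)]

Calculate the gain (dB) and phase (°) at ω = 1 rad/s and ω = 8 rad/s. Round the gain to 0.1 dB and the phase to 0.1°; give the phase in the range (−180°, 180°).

ω = 1: -14.9 dB, -125.1°; ω = 8: -42.9 dB, -126.2°

At s = jω = j1:
zero (s+5): 5 + j1 → |·| = √(5²+1²) = √26 ≈ 5.099, ∠ = arctan(1/5) ≈ 11.31°
pole (s+1): 1 + j1 → |·| = √(1²+1²) = √2 ≈ 1.4142, ∠ = arctan(1/1) ≈ 45.00°
pole (s+40): 40 + j1 → |·| = √(40²+1²) = √1601 ≈ 40.012, ∠ = arctan(1/40) ≈ 1.43°
pole at origin: |s| = 1, ∠ = 90.00° (in denominator)
|T| = 2 · 5.099 / 56.585 ≈ 0.18022
Gain = 20 log₁₀(0.18022) ≈ -14.88 dB
∠T = 11.31° − 136.43° = -125.12°

At s = jω = j8:
zero (s+5): 5 + j8 → |·| = √(5²+8²) = √89 ≈ 9.434, ∠ = arctan(8/5) ≈ 57.99°
pole (s+1): 1 + j8 → |·| = √(1²+8²) = √65 ≈ 8.0623, ∠ = arctan(8/1) ≈ 82.87°
pole (s+40): 40 + j8 → |·| = √(40²+8²) = √1664 ≈ 40.792, ∠ = arctan(8/40) ≈ 11.31°
pole at origin: |s| = 8, ∠ = 90.00° (in denominator)
|T| = 2 · 9.434 / 2631 ≈ 0.0071714
Gain = 20 log₁₀(0.0071714) ≈ -42.89 dB
∠T = 57.99° − 184.18° = -126.19°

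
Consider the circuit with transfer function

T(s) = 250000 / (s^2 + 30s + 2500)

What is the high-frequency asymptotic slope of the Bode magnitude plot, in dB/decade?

-40 dB/decade

Each pole contributes −20 dB/decade at high frequency; each zero contributes +20 dB/decade.
Net: 0 zero(s) − 2 pole(s) → -40 dB/decade.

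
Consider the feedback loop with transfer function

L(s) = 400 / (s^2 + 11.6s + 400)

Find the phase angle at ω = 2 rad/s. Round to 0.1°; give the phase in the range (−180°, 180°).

-3.4°

At s = jω = j2:
quadratic: (j2)² + 11.6·j2 + 400 = 396 + j23.2 → |·| ≈ 396.68, ∠ ≈ 3.35°
∠L = 0.00° − 3.35° = -3.35°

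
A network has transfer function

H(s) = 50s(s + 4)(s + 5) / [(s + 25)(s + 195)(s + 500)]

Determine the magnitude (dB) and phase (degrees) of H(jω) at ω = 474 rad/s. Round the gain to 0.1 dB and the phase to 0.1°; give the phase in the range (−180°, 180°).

30.0 dB, 70.8°

At s = jω = j474:
zero (s+4): 4 + j474 → |·| = √(4²+474²) = √224692 ≈ 474.02, ∠ = arctan(474/4) ≈ 89.52°
zero (s+5): 5 + j474 → |·| = √(5²+474²) = √224701 ≈ 474.03, ∠ = arctan(474/5) ≈ 89.40°
zero at origin: s = j474 → |·| = 474, ∠ = 90.00°
pole (s+25): 25 + j474 → |·| = √(25²+474²) = √225301 ≈ 474.66, ∠ = arctan(474/25) ≈ 86.98°
pole (s+195): 195 + j474 → |·| = √(195²+474²) = √262701 ≈ 512.54, ∠ = arctan(474/195) ≈ 67.64°
pole (s+500): 500 + j474 → |·| = √(500²+474²) = √474676 ≈ 688.97, ∠ = arctan(474/500) ≈ 43.47°
|H| = 50 · 1.0651e+08 / 1.6761e+08 ≈ 31.773
Gain = 20 log₁₀(31.773) ≈ 30.04 dB
∠H = 268.92° − 198.09° = 70.83°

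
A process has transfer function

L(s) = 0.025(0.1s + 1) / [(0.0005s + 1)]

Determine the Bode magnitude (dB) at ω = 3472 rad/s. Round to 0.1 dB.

12.7 dB

At ω = 3472 rad/s:
zero (1 + j3472·0.1) = 1 + j347.2 → |·| ≈ 347.2, ∠ ≈ 89.83°
pole (1 + j3472·0.0005) = 1 + j1.736 → |·| ≈ 2.0034, ∠ ≈ 60.06°
|L| = 0.025 · 347.2 / (2.0034) ≈ 4.3326
Gain = 20 log₁₀(4.3326) ≈ 12.73 dB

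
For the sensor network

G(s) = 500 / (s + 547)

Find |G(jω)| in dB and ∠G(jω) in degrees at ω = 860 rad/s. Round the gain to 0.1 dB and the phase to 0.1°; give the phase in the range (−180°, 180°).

Substitute s = j860:
Numerator: 500 = 500 + j0
Denominator: (j860) + 547 = 547 + j860
|N| = √(500² + 0²) ≈ 500, ∠N ≈ 0.00°
|D| = √(547² + 860²) ≈ 1019.2, ∠D ≈ 57.54°
|G| = 500 / 1019.2 ≈ 0.49058
Gain = 20 log₁₀(0.49058) ≈ -6.19 dB
∠G = 0.00° − 57.54° = -57.54°

-6.2 dB, -57.5°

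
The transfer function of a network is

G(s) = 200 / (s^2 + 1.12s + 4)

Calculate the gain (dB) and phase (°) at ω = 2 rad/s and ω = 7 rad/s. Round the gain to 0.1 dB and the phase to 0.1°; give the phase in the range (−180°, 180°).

ω = 2: 39.0 dB, -90.0°; ω = 7: 12.8 dB, -170.1°

At s = jω = j2:
quadratic: (j2)² + 1.12·j2 + 4 = 0 + j2.24 → |·| ≈ 2.24, ∠ ≈ 90.00°
|G| = 200 / 2.24 ≈ 89.286
Gain = 20 log₁₀(89.286) ≈ 39.02 dB
∠G = 0.00° − 90.00° = -90.00°

At s = jω = j7:
quadratic: (j7)² + 1.12·j7 + 4 = -45 + j7.84 → |·| ≈ 45.678, ∠ ≈ 170.12°
|G| = 200 / 45.678 ≈ 4.3785
Gain = 20 log₁₀(4.3785) ≈ 12.83 dB
∠G = 0.00° − 170.12° = -170.12°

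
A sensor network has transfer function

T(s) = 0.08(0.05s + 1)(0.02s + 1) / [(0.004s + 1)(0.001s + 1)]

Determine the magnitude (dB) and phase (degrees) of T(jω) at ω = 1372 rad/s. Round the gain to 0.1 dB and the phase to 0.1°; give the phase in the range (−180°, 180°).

At ω = 1372 rad/s:
zero (1 + j1372·0.05) = 1 + j68.6 → |·| ≈ 68.607, ∠ ≈ 89.16°
zero (1 + j1372·0.02) = 1 + j27.44 → |·| ≈ 27.458, ∠ ≈ 87.91°
pole (1 + j1372·0.004) = 1 + j5.488 → |·| ≈ 5.5784, ∠ ≈ 79.67°
pole (1 + j1372·0.001) = 1 + j1.372 → |·| ≈ 1.6978, ∠ ≈ 53.91°
|T| = 0.08 · 68.607 · 27.458 / (5.5784 · 1.6978) ≈ 15.912
Gain = 20 log₁₀(15.912) ≈ 24.03 dB
∠T = (89.16° + 87.91°) − (79.67° + 53.91°) = 43.49°

24.0 dB, 43.5°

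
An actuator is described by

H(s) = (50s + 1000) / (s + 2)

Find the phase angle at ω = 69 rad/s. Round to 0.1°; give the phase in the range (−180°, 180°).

-14.5°

Substitute s = j69:
Numerator: 50(j69) + 1000 = 1000 + j3450
Denominator: (j69) + 2 = 2 + j69
|N| = √(1000² + 3450²) ≈ 3592, ∠N ≈ 73.84°
|D| = √(2² + 69²) ≈ 69.029, ∠D ≈ 88.34°
∠H = 73.84° − 88.34° = -14.50°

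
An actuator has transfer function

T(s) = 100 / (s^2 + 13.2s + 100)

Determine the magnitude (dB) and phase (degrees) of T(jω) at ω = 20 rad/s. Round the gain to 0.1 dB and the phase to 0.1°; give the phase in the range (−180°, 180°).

At s = jω = j20:
quadratic: (j20)² + 13.2·j20 + 100 = -300 + j264 → |·| ≈ 399.62, ∠ ≈ 138.65°
|T| = 100 / 399.62 ≈ 0.25024
Gain = 20 log₁₀(0.25024) ≈ -12.03 dB
∠T = 0.00° − 138.65° = -138.65°

-12.0 dB, -138.7°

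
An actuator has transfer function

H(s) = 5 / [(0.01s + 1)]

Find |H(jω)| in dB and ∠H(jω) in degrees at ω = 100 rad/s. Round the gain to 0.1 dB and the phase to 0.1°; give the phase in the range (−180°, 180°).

11.0 dB, -45.0°

At ω = 100 rad/s:
pole (1 + j100·0.01) = 1 + j1 → |·| ≈ 1.4142, ∠ ≈ 45.00°
|H| = 5 · 1 / (1.4142) ≈ 3.5356
Gain = 20 log₁₀(3.5356) ≈ 10.97 dB
∠H = (0°) − (45.00°) = -45.00°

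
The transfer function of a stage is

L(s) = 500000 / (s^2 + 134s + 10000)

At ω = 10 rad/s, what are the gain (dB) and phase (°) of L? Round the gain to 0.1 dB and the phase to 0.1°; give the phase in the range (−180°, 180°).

At s = jω = j10:
quadratic: (j10)² + 134·j10 + 10000 = 9900 + j1340 → |·| ≈ 9990.3, ∠ ≈ 7.71°
|L| = 500000 / 9990.3 ≈ 50.049
Gain = 20 log₁₀(50.049) ≈ 33.99 dB
∠L = 0.00° − 7.71° = -7.71°

34.0 dB, -7.7°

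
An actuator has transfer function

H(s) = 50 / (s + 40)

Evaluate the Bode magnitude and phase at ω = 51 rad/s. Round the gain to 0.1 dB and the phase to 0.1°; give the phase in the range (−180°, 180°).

Substitute s = j51:
Numerator: 50 = 50 + j0
Denominator: (j51) + 40 = 40 + j51
|N| = √(50² + 0²) ≈ 50, ∠N ≈ 0.00°
|D| = √(40² + 51²) ≈ 64.815, ∠D ≈ 51.89°
|H| = 50 / 64.815 ≈ 0.77143
Gain = 20 log₁₀(0.77143) ≈ -2.25 dB
∠H = 0.00° − 51.89° = -51.89°

-2.3 dB, -51.9°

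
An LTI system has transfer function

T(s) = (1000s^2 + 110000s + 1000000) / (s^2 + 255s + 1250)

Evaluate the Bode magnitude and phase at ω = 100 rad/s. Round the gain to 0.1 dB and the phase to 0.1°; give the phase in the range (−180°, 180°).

Substitute s = j100:
Numerator: 1000(j100)^2 + 110000(j100) + 1000000 = -9000000 + j11000000
Denominator: (j100)^2 + 255(j100) + 1250 = -8750 + j25500
|N| = √(9000000² + 11000000²) ≈ 1.4213e+07, ∠N ≈ 129.29°
|D| = √(8750² + 25500²) ≈ 26959, ∠D ≈ 108.94°
|T| = 1.4213e+07 / 26959 ≈ 527.21
Gain = 20 log₁₀(527.21) ≈ 54.44 dB
∠T = 129.29° − 108.94° = 20.35°

54.4 dB, 20.4°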